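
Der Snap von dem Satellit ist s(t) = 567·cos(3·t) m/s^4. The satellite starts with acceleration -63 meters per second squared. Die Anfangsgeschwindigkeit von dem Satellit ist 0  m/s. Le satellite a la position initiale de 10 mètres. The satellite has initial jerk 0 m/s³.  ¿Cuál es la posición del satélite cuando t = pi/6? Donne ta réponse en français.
Nous devons intégrer notre équation du snap s(t) = 567·cos(3·t) 4 fois. La primitive du snap, avec j(0) = 0, donne le jerk: j(t) = 189·sin(3·t). L'intégrale du jerk est l'accélération. En utilisant a(0) = -63, nous obtenons a(t) = -63·cos(3·t). L'intégrale de l'accélération est la vitesse. En utilisant v(0) = 0, nous obtenons v(t) = -21·sin(3·t). La primitive de la vitesse est la position. En utilisant x(0) = 10, nous obtenons x(t) = 7·cos(3·t) + 3. Nous avons la position x(t) = 7·cos(3·t) + 3. En substituant t = pi/6: x(pi/6) = 3.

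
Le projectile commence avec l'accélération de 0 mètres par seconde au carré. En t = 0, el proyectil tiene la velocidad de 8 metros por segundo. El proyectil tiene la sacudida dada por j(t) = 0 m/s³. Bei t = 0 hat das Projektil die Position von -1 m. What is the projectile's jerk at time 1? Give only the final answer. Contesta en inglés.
j(1) = 0.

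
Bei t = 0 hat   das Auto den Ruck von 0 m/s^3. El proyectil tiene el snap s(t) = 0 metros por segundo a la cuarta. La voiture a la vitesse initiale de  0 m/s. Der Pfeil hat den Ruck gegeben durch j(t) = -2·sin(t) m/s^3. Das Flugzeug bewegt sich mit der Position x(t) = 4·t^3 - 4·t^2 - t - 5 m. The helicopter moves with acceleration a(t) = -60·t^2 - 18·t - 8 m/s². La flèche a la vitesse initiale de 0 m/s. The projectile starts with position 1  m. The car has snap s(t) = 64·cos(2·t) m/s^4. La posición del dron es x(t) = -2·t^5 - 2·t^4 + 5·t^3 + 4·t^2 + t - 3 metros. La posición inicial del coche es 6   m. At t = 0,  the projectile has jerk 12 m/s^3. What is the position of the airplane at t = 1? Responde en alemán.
Aus der Gleichung für die Position x(t) = 4·t^3 - 4·t^2 - t - 5, setzen wir t = 1 ein und erhalten x = -6.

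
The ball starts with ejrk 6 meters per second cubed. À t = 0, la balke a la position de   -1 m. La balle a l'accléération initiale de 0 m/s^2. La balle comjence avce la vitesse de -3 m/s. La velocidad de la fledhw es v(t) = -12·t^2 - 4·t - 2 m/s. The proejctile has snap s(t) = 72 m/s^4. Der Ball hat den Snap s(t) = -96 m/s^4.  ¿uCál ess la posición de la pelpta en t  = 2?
Para resolver esto, necesitamos tomar 4 integrales de nuestra ecuación del snap s(t) = -96. La integral del snap, con j(0) = 6, da la sacudida: j(t) = 6 - 96·t. Tomando ∫j(t)dt y aplicando a(0) = 0, encontramos a(t) = 6·t·(1 - 8·t). La integral de la aceleración es la velocidad. Usando v(0) = -3, obtenemos v(t) = -16·t^3 + 3·t^2 - 3. La antiderivada de la velocidad, con x(0) = -1, da la posición: x(t) = -4·t^4 + t^3 - 3·t - 1. Usando x(t) = -4·t^4 + t^3 - 3·t - 1 y sustituyendo t = 2, encontramos x = -63.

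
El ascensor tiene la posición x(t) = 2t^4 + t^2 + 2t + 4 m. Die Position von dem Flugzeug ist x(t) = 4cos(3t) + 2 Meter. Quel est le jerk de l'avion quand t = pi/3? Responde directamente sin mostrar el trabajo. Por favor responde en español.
La sacudida en t = pi/3 es j = 0.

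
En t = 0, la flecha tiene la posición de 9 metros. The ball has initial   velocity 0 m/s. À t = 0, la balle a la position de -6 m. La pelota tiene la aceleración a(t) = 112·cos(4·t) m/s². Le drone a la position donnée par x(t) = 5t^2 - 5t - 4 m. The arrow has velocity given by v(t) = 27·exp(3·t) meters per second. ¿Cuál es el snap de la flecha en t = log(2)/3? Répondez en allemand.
Um dies zu lösen, müssen wir 3 Ableitungen unserer Gleichung für die Geschwindigkeit v(t) = 27·exp(3·t) nehmen. Mit d/dt von v(t) finden wir a(t) = 81·exp(3·t). Mit d/dt von a(t) finden wir j(t) = 243·exp(3·t). Mit d/dt von j(t) finden wir s(t) = 729·exp(3·t). Aus der Gleichung für den Snap s(t) = 729·exp(3·t), setzen wir t = log(2)/3 ein und erhalten s = 1458.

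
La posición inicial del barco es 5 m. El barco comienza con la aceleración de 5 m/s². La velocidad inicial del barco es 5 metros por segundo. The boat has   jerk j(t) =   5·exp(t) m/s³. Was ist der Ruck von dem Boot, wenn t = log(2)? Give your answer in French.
Nous avons le jerk j(t) = 5·exp(t). En substituant t = log(2): j(log(2)) = 10.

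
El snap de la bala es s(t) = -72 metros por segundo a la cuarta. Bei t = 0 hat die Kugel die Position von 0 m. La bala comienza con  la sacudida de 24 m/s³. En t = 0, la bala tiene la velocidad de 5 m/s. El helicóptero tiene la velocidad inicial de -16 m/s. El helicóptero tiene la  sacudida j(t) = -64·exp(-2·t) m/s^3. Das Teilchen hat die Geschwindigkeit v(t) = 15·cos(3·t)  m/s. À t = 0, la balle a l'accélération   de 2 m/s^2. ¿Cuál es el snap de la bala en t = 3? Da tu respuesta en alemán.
Wir haben den Snap s(t) = -72. Durch Einsetzen von t = 3: s(3) = -72.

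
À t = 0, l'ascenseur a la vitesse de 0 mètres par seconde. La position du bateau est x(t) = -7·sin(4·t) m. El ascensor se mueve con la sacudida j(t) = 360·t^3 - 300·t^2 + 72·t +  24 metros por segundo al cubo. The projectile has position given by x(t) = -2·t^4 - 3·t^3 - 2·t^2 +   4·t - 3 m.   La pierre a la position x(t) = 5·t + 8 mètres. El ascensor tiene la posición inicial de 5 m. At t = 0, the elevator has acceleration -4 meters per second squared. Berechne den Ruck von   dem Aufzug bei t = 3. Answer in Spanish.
Usando j(t) = 360·t^3 - 300·t^2 + 72·t + 24 y sustituyendo t = 3, encontramos j = 7260.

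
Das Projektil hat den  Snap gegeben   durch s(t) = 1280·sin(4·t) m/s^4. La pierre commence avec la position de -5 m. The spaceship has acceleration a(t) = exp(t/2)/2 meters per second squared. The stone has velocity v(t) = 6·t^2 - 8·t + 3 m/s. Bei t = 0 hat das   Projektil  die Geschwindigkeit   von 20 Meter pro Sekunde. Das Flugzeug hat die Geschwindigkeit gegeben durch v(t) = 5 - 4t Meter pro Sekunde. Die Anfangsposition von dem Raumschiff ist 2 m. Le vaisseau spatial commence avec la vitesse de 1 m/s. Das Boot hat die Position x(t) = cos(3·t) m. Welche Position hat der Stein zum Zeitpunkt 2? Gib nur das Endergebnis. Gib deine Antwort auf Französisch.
À t = 2, x = 1.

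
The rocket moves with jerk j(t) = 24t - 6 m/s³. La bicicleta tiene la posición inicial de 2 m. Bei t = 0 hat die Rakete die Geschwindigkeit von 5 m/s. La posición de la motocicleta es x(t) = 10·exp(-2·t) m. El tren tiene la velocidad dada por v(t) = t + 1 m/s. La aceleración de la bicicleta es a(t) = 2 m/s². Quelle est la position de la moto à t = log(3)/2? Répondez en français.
De l'équation de la position x(t) = 10·exp(-2·t), nous substituons t = log(3)/2 pour obtenir x = 10/3.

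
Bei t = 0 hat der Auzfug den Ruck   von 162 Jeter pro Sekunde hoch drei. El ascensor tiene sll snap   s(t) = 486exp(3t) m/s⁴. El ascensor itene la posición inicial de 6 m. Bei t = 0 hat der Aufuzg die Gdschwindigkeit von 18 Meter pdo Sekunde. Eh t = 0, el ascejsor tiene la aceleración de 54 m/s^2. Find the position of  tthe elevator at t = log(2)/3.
To find the answer, we compute 4 antiderivatives of s(t) = 486·exp(3·t). Taking ∫s(t)dt and applying j(0) = 162, we find j(t) = 162·exp(3·t). Finding the integral of j(t) and using a(0) = 54: a(t) = 54·exp(3·t). Taking ∫a(t)dt and applying v(0) = 18, we find v(t) = 18·exp(3·t). Finding the antiderivative of v(t) and using x(0) = 6: x(t) = 6·exp(3·t). We have position x(t) = 6·exp(3·t). Substituting t = log(2)/3: x(log(2)/3) = 12.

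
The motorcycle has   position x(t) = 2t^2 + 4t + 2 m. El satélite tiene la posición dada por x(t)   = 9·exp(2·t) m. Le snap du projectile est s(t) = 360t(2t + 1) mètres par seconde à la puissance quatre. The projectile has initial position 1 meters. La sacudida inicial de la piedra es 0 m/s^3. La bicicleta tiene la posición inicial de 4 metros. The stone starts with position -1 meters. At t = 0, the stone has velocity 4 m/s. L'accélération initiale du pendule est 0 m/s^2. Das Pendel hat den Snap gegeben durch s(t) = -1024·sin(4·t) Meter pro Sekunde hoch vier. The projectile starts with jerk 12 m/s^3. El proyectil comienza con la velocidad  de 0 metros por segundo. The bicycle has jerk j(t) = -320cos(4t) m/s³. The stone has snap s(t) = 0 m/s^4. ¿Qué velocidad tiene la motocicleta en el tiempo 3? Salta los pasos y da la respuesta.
La velocidad en t = 3 es v = 16.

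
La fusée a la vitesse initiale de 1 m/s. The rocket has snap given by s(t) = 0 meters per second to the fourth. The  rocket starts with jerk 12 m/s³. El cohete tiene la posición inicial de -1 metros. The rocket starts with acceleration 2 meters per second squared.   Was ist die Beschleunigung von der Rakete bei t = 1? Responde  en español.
Debemos encontrar la integral de nuestra ecuación del snap s(t) = 0 2 veces. Tomando ∫s(t)dt y aplicando j(0) = 12, encontramos j(t) = 12. La antiderivada de la sacudida, con a(0) = 2, da la aceleración: a(t) = 12·t + 2. Tenemos la aceleración a(t) = 12·t + 2. Sustituyendo t = 1: a(1) = 14.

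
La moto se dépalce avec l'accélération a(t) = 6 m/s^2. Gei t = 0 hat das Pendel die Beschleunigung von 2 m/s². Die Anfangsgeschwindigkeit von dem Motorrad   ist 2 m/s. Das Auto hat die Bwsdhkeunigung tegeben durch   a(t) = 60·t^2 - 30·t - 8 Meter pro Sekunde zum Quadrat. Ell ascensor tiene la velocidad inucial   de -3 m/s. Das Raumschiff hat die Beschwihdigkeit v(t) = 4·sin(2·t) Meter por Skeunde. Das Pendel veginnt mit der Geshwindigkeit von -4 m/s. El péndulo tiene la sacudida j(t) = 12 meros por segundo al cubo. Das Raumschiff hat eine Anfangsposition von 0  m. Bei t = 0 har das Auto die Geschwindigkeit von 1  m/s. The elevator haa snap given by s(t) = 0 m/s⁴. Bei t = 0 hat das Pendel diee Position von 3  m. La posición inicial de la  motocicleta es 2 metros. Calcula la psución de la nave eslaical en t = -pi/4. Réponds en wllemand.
Ausgehend von der Geschwindigkeit v(t) = 4·sin(2·t), nehmen wir 1 Stammfunktion. Mit ∫v(t)dt und Anwendung von x(0) = 0, finden wir x(t) = 2 - 2·cos(2·t). Wir haben die Position x(t) = 2 - 2·cos(2·t). Durch Einsetzen von t = -pi/4: x(-pi/4) = 2.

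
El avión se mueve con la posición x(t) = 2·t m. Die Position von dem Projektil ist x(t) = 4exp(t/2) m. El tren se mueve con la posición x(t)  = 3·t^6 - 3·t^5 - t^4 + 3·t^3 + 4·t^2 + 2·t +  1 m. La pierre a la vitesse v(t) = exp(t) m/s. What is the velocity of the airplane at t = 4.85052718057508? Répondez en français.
Pour résoudre ceci, nous devons prendre 1 dérivée de notre équation de la position x(t) = 2·t. En prenant d/dt de x(t), nous trouvons v(t) = 2. Nous avons la vitesse v(t) = 2. En substituant t = 4.85052718057508: v(4.85052718057508) = 2.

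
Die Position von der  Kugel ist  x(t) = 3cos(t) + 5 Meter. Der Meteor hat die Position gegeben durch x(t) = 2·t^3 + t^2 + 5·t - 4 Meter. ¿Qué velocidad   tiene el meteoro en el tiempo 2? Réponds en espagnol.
Partiendo de la posición x(t) = 2·t^3 + t^2 + 5·t - 4, tomamos 1 derivada. Tomando d/dt de x(t), encontramos v(t) = 6·t^2 + 2·t + 5. De la ecuación de la velocidad v(t) = 6·t^2 + 2·t + 5, sustituimos t = 2 para obtener v = 33.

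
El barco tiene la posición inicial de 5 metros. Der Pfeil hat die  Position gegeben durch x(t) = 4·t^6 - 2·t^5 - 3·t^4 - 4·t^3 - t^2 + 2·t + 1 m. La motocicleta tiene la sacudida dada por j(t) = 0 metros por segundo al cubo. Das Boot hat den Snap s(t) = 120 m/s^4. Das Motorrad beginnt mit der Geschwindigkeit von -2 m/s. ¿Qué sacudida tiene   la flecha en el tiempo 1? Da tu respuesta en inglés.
We must differentiate our position equation x(t) = 4·t^6 - 2·t^5 - 3·t^4 - 4·t^3 - t^2 + 2·t + 1 3 times. The derivative of position gives velocity: v(t) = 24·t^5 - 10·t^4 - 12·t^3 - 12·t^2 - 2·t + 2. Differentiating velocity, we get acceleration: a(t) = 120·t^4 - 40·t^3 - 36·t^2 - 24·t - 2. Taking d/dt of a(t), we find j(t) = 480·t^3 - 120·t^2 - 72·t - 24. From the given jerk equation j(t) = 480·t^3 - 120·t^2 - 72·t - 24, we substitute t = 1 to get j = 264.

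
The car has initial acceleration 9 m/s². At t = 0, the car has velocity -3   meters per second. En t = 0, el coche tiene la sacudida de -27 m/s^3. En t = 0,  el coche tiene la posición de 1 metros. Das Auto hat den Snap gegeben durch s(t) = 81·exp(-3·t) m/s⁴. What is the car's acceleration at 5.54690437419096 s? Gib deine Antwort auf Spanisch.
Necesitamos integrar nuestra ecuación del snap s(t) = 81·exp(-3·t) 2 veces. La integral del snap es la sacudida. Usando j(0) = -27, obtenemos j(t) = -27·exp(-3·t). La integral de la sacudida es la aceleración. Usando a(0) = 9, obtenemos a(t) = 9·exp(-3·t). Usando a(t) = 9·exp(-3·t) y sustituyendo t = 5.54690437419096, encontramos a = 5.33669797901591E-7.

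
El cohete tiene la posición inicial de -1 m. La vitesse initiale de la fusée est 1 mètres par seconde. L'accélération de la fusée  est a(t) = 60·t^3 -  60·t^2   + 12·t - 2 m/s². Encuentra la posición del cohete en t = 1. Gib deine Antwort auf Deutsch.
Um dies zu lösen, müssen wir 2 Stammfunktionen unserer Gleichung für die Beschleunigung a(t) = 60·t^3 - 60·t^2 + 12·t - 2 finden. Mit ∫a(t)dt und Anwendung von v(0) = 1, finden wir v(t) = 15·t^4 - 20·t^3 + 6·t^2 - 2·t + 1. Die Stammfunktion von der Geschwindigkeit, mit x(0) = -1, ergibt die Position: x(t) = 3·t^5 - 5·t^4 + 2·t^3 - t^2 + t - 1. Mit x(t) = 3·t^5 - 5·t^4 + 2·t^3 - t^2 + t - 1 und Einsetzen von t = 1, finden wir x = -1.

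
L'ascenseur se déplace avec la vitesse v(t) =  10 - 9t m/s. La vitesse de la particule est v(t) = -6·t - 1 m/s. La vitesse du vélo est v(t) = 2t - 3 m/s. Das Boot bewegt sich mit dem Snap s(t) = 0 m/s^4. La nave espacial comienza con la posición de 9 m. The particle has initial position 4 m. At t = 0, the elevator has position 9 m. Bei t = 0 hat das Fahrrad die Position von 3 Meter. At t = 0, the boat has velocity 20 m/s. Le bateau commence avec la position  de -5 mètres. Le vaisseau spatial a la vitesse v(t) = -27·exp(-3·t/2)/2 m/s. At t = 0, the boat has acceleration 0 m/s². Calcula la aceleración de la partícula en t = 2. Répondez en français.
En partant de la vitesse v(t) = -6·t - 1, nous prenons 1 dérivée. En prenant d/dt de v(t), nous trouvons a(t) = -6. De l'équation de l'accélération a(t) = -6, nous substituons t = 2 pour obtenir a = -6.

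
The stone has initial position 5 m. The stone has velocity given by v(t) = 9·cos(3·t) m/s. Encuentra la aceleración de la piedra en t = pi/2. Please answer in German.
Wir müssen unsere Gleichung für die Geschwindigkeit v(t) = 9·cos(3·t) 1-mal ableiten. Die Ableitung von der Geschwindigkeit ergibt die Beschleunigung: a(t) = -27·sin(3·t). Mit a(t) = -27·sin(3·t) und Einsetzen von t = pi/2, finden wir a = 27.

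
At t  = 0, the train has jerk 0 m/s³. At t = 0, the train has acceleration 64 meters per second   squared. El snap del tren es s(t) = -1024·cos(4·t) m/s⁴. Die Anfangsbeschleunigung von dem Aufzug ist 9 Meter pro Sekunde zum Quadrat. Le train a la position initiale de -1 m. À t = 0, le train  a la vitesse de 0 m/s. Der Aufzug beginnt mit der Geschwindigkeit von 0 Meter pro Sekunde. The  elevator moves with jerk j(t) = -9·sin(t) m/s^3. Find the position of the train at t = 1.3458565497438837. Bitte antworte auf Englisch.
We need to integrate our snap equation s(t) = -1024·cos(4·t) 4 times. The integral of snap is jerk. Using j(0) = 0, we get j(t) = -256·sin(4·t). Integrating jerk and using the initial condition a(0) = 64, we get a(t) = 64·cos(4·t). Taking ∫a(t)dt and applying v(0) = 0, we find v(t) = 16·sin(4·t). The integral of velocity is position. Using x(0) = -1, we get x(t) = 3 - 4·cos(4·t). We have position x(t) = 3 - 4·cos(4·t). Substituting t = 1.3458565497438837: x(1.3458565497438837) = 0.512805410962975.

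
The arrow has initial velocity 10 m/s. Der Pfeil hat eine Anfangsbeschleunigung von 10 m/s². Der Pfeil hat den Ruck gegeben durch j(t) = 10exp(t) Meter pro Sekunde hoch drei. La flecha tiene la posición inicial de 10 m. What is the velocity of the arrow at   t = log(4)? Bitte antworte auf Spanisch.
Para resolver esto, necesitamos tomar 2 antiderivadas de nuestra ecuación de la sacudida j(t) = 10·exp(t). La integral de la sacudida, con a(0) = 10, da la aceleración: a(t) = 10·exp(t). Tomando ∫a(t)dt y aplicando v(0) = 10, encontramos v(t) = 10·exp(t). Tenemos la velocidad v(t) = 10·exp(t). Sustituyendo t = log(4): v(log(4)) = 40.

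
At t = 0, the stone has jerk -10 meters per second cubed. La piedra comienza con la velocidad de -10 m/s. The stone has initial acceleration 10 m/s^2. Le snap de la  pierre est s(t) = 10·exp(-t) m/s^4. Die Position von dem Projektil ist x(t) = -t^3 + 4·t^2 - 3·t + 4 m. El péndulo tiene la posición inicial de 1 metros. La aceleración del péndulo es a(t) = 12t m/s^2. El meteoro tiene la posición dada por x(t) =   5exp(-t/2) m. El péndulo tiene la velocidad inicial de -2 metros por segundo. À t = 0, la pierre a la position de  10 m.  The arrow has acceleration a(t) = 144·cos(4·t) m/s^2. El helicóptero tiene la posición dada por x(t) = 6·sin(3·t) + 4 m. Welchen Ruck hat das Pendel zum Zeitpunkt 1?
Wir müssen unsere Gleichung für die Beschleunigung a(t) = 12·t 1-mal ableiten. Durch Ableiten von der Beschleunigung erhalten wir den Ruck: j(t) = 12. Mit j(t) = 12 und Einsetzen von t = 1, finden wir j = 12.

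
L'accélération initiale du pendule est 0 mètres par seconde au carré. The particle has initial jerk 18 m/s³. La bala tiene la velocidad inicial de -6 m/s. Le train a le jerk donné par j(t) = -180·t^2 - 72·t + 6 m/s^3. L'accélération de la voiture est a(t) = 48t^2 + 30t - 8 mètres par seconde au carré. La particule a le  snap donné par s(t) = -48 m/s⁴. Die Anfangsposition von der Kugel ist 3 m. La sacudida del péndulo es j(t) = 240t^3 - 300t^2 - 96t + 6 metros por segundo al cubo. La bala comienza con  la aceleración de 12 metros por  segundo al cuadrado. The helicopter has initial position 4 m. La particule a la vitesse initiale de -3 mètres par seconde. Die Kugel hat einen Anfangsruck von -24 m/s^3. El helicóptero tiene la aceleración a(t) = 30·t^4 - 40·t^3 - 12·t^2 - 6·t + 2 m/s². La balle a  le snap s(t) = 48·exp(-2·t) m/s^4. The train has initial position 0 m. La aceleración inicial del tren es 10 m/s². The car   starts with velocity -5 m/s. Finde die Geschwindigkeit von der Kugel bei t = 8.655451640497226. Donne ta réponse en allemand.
Um dies zu lösen, müssen wir 3 Stammfunktionen unserer Gleichung für den Snap s(t) = 48·exp(-2·t) finden. Die Stammfunktion von dem Snap, mit j(0) = -24, ergibt den Ruck: j(t) = -24·exp(-2·t). Mit ∫j(t)dt und Anwendung von a(0) = 12, finden wir a(t) = 12·exp(-2·t). Das Integral von der Beschleunigung ist die Geschwindigkeit. Mit v(0) = -6 erhalten wir v(t) = -6·exp(-2·t). Mit v(t) = -6·exp(-2·t) und Einsetzen von t = 8.655451640497226, finden wir v = -1.82020992745394E-7.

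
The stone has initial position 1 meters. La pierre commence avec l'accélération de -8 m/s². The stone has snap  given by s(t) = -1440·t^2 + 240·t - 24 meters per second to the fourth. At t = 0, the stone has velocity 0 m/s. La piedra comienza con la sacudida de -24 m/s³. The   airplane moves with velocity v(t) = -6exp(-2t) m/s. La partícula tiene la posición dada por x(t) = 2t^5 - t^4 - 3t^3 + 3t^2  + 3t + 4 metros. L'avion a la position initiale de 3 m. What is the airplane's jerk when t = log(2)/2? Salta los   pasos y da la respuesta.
The jerk at t = log(2)/2 is j = -12.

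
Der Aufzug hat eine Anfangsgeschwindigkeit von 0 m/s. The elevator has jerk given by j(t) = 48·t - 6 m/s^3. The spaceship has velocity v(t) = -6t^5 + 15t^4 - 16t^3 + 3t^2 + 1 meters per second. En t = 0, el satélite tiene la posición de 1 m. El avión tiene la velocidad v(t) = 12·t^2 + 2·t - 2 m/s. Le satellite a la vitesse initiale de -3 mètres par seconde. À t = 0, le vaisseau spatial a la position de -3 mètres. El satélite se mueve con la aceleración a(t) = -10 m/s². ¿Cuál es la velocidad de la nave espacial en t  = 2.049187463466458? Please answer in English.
Using v(t) = -6·t^5 + 15·t^4 - 16·t^3 + 3·t^2 + 1 and substituting t = 2.049187463466458, we find v = -76.3855267661883.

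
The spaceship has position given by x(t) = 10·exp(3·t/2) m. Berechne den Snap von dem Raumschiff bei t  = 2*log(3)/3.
Wir müssen unsere Gleichung für die Position x(t) = 10·exp(3·t/2) 4-mal ableiten. Mit d/dt von x(t) finden wir v(t) = 15·exp(3·t/2). Mit d/dt von v(t) finden wir a(t) = 45·exp(3·t/2)/2. Durch Ableiten von der Beschleunigung erhalten wir den Ruck: j(t) = 135·exp(3·t/2)/4. Mit d/dt von j(t) finden wir s(t) = 405·exp(3·t/2)/8. Aus der Gleichung für den Snap s(t) = 405·exp(3·t/2)/8, setzen wir t = 2*log(3)/3 ein und erhalten s = 1215/8.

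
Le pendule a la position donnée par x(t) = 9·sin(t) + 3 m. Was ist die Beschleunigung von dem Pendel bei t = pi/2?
Ausgehend von der Position x(t) = 9·sin(t) + 3, nehmen wir 2 Ableitungen. Durch Ableiten von der Position erhalten wir die Geschwindigkeit: v(t) = 9·cos(t). Durch Ableiten von der Geschwindigkeit erhalten wir die Beschleunigung: a(t) = -9·sin(t). Mit a(t) = -9·sin(t) und Einsetzen von t = pi/2, finden wir a = -9.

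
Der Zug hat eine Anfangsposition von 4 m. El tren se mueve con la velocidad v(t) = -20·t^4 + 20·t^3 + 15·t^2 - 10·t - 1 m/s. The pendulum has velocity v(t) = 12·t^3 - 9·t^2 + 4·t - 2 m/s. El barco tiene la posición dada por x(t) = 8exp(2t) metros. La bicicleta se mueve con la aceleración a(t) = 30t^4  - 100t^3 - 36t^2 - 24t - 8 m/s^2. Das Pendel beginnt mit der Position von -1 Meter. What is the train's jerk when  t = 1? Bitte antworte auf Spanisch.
Para resolver esto, necesitamos tomar 2 derivadas de nuestra ecuación de la velocidad v(t) = -20·t^4 + 20·t^3 + 15·t^2 - 10·t - 1. Derivando la velocidad, obtenemos la aceleración: a(t) = -80·t^3 + 60·t^2 + 30·t - 10. Derivando la aceleración, obtenemos la sacudida: j(t) = -240·t^2 + 120·t + 30. De la ecuación de la sacudida j(t) = -240·t^2 + 120·t + 30, sustituimos t = 1 para obtener j = -90.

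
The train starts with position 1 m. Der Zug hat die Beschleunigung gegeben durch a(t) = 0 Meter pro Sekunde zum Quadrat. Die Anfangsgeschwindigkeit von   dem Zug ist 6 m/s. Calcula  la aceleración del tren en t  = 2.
De la ecuación de la aceleración a(t) = 0, sustituimos t = 2 para obtener a = 0.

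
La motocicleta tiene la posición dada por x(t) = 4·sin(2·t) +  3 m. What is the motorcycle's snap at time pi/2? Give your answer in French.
En partant de la position x(t) = 4·sin(2·t) + 3, nous prenons 4 dérivées. En prenant d/dt de x(t), nous trouvons v(t) = 8·cos(2·t). En prenant d/dt de v(t), nous trouvons a(t) = -16·sin(2·t). La dérivée de l'accélération donne le jerk: j(t) = -32·cos(2·t). En dérivant le jerk, nous obtenons le snap: s(t) = 64·sin(2·t). De l'équation du snap s(t) = 64·sin(2·t), nous substituons t = pi/2 pour obtenir s = 0.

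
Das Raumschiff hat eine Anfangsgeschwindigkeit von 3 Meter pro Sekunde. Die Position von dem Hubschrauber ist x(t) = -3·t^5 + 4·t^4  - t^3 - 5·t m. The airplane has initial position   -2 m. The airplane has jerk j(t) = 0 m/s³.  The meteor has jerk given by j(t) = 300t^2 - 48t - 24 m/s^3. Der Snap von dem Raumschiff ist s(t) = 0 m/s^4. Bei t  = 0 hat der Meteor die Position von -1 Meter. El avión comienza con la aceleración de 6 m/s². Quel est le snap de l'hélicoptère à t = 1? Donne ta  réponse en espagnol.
Para resolver esto, necesitamos tomar 4 derivadas de nuestra ecuación de la posición x(t) = -3·t^5 + 4·t^4 - t^3 - 5·t. La derivada de la posición da la velocidad: v(t) = -15·t^4 + 16·t^3 - 3·t^2 - 5. Tomando d/dt de v(t), encontramos a(t) = -60·t^3 + 48·t^2 - 6·t. Derivando la aceleración, obtenemos la sacudida: j(t) = -180·t^2 + 96·t - 6. La derivada de la sacudida da el snap: s(t) = 96 - 360·t. De la ecuación del snap s(t) = 96 - 360·t, sustituimos t = 1 para obtener s = -264.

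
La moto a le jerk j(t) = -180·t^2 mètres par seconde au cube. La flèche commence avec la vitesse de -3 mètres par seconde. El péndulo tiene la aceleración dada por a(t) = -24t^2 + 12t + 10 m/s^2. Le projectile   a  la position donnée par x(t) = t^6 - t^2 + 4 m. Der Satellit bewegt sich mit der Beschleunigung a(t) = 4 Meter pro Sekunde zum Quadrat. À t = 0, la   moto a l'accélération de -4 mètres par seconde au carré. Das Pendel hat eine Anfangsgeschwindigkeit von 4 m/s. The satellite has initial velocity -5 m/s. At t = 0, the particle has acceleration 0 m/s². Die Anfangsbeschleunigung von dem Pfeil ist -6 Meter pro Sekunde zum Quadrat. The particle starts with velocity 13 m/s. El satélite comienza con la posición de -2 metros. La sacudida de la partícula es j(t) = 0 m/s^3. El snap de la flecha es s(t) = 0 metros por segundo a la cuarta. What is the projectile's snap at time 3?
We must differentiate our position equation x(t) = t^6 - t^2 + 4 4 times. The derivative of position gives velocity: v(t) = 6·t^5 - 2·t. Differentiating velocity, we get acceleration: a(t) = 30·t^4 - 2. Differentiating acceleration, we get jerk: j(t) = 120·t^3. The derivative of jerk gives snap: s(t) = 360·t^2. From the given snap equation s(t) = 360·t^2, we substitute t = 3 to get s = 3240.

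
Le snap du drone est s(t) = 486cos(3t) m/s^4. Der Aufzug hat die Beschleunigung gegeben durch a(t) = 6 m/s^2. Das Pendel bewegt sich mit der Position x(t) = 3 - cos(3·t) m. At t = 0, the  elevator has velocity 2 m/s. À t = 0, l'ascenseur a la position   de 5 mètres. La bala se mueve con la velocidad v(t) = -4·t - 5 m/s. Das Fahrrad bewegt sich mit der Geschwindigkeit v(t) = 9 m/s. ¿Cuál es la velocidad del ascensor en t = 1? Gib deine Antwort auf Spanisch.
Necesitamos integrar nuestra ecuación de la aceleración a(t) = 6 1 vez. La antiderivada de la aceleración es la velocidad. Usando v(0) = 2, obtenemos v(t) = 6·t + 2. Tenemos la velocidad v(t) = 6·t + 2. Sustituyendo t = 1: v(1) = 8.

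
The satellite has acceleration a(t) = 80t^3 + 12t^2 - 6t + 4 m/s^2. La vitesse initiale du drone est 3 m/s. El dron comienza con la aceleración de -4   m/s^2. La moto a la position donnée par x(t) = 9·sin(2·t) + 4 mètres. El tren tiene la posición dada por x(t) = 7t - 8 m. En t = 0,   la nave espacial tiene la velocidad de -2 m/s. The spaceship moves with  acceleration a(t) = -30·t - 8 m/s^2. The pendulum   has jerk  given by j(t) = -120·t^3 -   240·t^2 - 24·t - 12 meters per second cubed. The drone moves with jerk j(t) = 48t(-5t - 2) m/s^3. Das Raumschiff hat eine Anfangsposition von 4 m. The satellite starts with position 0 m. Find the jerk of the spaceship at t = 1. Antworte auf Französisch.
Pour résoudre ceci, nous devons prendre 1 dérivée de notre équation de l'accélération a(t) = -30·t - 8. En prenant d/dt de a(t), nous trouvons j(t) = -30. Nous avons le jerk j(t) = -30. En substituant t = 1: j(1) = -30.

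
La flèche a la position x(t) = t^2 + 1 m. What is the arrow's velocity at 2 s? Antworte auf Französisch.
En partant de la position x(t) = t^2 + 1, nous prenons 1 dérivée. En prenant d/dt de x(t), nous trouvons v(t) = 2·t. En utilisant v(t) = 2·t et en substituant t = 2, nous trouvons v = 4.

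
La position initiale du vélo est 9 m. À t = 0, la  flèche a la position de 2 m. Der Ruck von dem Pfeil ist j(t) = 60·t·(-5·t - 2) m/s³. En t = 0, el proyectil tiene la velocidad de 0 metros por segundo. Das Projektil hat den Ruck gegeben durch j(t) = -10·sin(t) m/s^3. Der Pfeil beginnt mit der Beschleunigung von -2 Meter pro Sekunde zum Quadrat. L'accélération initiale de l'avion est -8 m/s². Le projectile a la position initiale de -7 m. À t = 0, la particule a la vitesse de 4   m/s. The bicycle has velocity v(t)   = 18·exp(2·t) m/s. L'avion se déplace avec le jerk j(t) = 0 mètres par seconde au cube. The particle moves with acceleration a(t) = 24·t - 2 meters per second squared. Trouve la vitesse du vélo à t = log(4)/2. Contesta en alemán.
Mit v(t) = 18·exp(2·t) und Einsetzen von t = log(4)/2, finden wir v = 72.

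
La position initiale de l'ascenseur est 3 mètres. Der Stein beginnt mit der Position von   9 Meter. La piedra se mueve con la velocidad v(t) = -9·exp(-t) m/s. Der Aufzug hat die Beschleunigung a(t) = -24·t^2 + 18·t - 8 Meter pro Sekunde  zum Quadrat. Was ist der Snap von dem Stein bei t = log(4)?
Ausgehend von der Geschwindigkeit v(t) = -9·exp(-t), nehmen wir 3 Ableitungen. Durch Ableiten von der Geschwindigkeit erhalten wir die Beschleunigung: a(t) = 9·exp(-t). Durch Ableiten von der Beschleunigung erhalten wir den Ruck: j(t) = -9·exp(-t). Durch Ableiten von dem Ruck erhalten wir den Snap: s(t) = 9·exp(-t). Aus der Gleichung für den Snap s(t) = 9·exp(-t), setzen wir t = log(4) ein und erhalten s = 9/4.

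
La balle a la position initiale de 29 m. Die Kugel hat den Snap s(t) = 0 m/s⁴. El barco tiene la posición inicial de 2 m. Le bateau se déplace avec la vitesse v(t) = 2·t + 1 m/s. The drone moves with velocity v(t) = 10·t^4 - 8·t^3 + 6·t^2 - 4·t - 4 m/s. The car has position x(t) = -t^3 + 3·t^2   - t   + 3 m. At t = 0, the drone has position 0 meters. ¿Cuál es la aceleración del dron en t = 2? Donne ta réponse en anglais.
Starting from velocity v(t) = 10·t^4 - 8·t^3 + 6·t^2 - 4·t - 4, we take 1 derivative. The derivative of velocity gives acceleration: a(t) = 40·t^3 - 24·t^2 + 12·t - 4. Using a(t) = 40·t^3 - 24·t^2 + 12·t - 4 and substituting t = 2, we find a = 244.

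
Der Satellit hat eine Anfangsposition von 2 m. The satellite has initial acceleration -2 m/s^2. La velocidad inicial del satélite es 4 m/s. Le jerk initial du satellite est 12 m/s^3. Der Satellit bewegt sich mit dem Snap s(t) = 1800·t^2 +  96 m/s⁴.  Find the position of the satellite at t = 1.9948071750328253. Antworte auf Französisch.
Nous devons trouver l'intégrale de notre équation du snap s(t) = 1800·t^2 + 96 4 fois. En prenant ∫s(t)dt et en appliquant j(0) = 12, nous trouvons j(t) = 600·t^3 + 96·t + 12. L'intégrale du jerk, avec a(0) = -2, donne l'accélération: a(t) = 150·t^4 + 48·t^2 + 12·t - 2. En prenant ∫a(t)dt et en appliquant v(0) = 4, nous trouvons v(t) = 30·t^5 + 16·t^3 + 6·t^2 - 2·t + 4. L'intégrale de la vitesse est la position. En utilisant x(0) = 2, nous obtenons x(t) = 5·t^6 + 4·t^4 + 2·t^3 - t^2 + 4·t + 2. Nous avons la position x(t) = 5·t^6 + 4·t^4 + 2·t^3 - t^2 + 4·t + 2. En substituant t = 1.9948071750328253: x(1.9948071750328253) = 400.260705893503.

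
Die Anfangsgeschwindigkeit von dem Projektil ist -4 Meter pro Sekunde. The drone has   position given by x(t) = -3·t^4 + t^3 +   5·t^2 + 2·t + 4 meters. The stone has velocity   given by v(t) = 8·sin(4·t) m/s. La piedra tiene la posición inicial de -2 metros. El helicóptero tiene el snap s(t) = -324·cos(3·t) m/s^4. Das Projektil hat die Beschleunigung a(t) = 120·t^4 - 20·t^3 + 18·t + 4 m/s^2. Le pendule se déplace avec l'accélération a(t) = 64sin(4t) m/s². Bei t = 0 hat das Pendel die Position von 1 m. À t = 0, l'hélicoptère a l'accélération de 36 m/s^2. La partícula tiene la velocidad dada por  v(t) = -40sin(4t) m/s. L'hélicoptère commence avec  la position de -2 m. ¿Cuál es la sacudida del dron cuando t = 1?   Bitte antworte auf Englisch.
Starting from position x(t) = -3·t^4 + t^3 + 5·t^2 + 2·t + 4, we take 3 derivatives. Differentiating position, we get velocity: v(t) = -12·t^3 + 3·t^2 + 10·t + 2. The derivative of velocity gives acceleration: a(t) = -36·t^2 + 6·t + 10. Taking d/dt of a(t), we find j(t) = 6 - 72·t. Using j(t) = 6 - 72·t and substituting t = 1, we find j = -66.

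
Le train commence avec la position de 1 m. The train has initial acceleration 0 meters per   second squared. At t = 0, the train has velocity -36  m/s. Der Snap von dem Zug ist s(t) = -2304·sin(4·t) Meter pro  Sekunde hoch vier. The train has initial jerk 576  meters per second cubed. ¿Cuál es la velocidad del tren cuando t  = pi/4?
Necesitamos integrar nuestra ecuación del snap s(t) = -2304·sin(4·t) 3 veces. Integrando el snap y usando la condición inicial j(0) = 576, obtenemos j(t) = 576·cos(4·t). Integrando la sacudida y usando la condición inicial a(0) = 0, obtenemos a(t) = 144·sin(4·t). La integral de la aceleración es la velocidad. Usando v(0) = -36, obtenemos v(t) = -36·cos(4·t). Usando v(t) = -36·cos(4·t) y sustituyendo t = pi/4, encontramos v = 36.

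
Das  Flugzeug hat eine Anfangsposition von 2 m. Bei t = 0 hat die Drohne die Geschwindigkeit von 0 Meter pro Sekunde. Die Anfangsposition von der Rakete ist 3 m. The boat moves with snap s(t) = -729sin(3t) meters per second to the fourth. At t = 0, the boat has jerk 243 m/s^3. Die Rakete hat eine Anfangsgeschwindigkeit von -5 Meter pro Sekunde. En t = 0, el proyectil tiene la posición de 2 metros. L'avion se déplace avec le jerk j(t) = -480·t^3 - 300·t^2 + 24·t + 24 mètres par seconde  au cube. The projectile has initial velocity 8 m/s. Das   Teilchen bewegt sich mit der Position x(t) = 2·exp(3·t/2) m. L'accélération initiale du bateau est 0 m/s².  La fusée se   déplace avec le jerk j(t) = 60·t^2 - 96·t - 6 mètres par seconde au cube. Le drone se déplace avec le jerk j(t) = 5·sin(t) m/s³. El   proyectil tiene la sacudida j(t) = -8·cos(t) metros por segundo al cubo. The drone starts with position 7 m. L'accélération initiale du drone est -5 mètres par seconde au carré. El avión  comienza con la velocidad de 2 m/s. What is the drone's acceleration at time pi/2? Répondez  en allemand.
Wir müssen unsere Gleichung für den Ruck j(t) = 5·sin(t) 1-mal integrieren. Das Integral von dem Ruck ist die Beschleunigung. Mit a(0) = -5 erhalten wir a(t) = -5·cos(t). Aus der Gleichung für die Beschleunigung a(t) = -5·cos(t), setzen wir t = pi/2 ein und erhalten a = 0.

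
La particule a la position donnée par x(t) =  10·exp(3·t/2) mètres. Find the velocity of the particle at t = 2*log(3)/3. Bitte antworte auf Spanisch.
Para resolver esto, necesitamos tomar 1 derivada de nuestra ecuación de la posición x(t) = 10·exp(3·t/2). Derivando la posición, obtenemos la velocidad: v(t) = 15·exp(3·t/2). Usando v(t) = 15·exp(3·t/2) y sustituyendo t = 2*log(3)/3, encontramos v = 45.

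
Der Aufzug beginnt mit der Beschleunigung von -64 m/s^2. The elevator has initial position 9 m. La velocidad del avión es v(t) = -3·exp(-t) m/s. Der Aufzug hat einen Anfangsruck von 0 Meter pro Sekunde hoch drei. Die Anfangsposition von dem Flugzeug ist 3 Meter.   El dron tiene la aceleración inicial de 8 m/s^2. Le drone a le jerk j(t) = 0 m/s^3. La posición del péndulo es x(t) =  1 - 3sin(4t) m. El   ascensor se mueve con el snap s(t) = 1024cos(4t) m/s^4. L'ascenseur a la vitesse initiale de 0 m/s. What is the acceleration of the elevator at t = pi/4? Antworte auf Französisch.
Nous devons trouver l'intégrale de notre équation du snap s(t) = 1024·cos(4·t) 2 fois. La primitive du snap, avec j(0) = 0, donne le jerk: j(t) = 256·sin(4·t). L'intégrale du jerk est l'accélération. En utilisant a(0) = -64, nous obtenons a(t) = -64·cos(4·t). En utilisant a(t) = -64·cos(4·t) et en substituant t = pi/4, nous trouvons a = 64.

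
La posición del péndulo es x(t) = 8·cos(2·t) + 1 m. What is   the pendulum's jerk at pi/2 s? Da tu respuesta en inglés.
We must differentiate our position equation x(t) = 8·cos(2·t) + 1 3 times. The derivative of position gives velocity: v(t) = -16·sin(2·t). Taking d/dt of v(t), we find a(t) = -32·cos(2·t). The derivative of acceleration gives jerk: j(t) = 64·sin(2·t). Using j(t) = 64·sin(2·t) and substituting t = pi/2, we find j = 0.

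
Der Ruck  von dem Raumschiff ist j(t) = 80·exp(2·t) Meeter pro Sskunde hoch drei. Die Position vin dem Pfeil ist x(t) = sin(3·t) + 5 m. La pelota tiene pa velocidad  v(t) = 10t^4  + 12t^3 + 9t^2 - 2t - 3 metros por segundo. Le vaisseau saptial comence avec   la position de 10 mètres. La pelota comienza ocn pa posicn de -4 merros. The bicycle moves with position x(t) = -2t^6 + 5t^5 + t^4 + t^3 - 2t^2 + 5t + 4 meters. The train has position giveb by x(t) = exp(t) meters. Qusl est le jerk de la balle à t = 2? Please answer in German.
Um dies zu lösen, müssen wir 2 Ableitungen unserer Gleichung für die Geschwindigkeit v(t) = 10·t^4 + 12·t^3 + 9·t^2 - 2·t - 3 nehmen. Mit d/dt von v(t) finden wir a(t) = 40·t^3 + 36·t^2 + 18·t - 2. Die Ableitung von der Beschleunigung ergibt den Ruck: j(t) = 120·t^2 + 72·t + 18. Wir haben den Ruck j(t) = 120·t^2 + 72·t + 18. Durch Einsetzen von t = 2: j(2) = 642.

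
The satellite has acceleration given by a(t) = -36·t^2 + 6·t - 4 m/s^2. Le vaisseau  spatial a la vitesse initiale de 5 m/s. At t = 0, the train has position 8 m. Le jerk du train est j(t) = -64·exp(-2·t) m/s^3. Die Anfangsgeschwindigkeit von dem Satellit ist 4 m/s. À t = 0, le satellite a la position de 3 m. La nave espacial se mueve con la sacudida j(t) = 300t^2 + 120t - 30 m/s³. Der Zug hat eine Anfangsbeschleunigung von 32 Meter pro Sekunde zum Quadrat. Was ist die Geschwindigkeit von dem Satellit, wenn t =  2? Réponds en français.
Nous devons intégrer notre équation de l'accélération a(t) = -36·t^2 + 6·t - 4 1 fois. En prenant ∫a(t)dt et en appliquant v(0) = 4, nous trouvons v(t) = -12·t^3 + 3·t^2 - 4·t + 4. De l'équation de la vitesse v(t) = -12·t^3 + 3·t^2 - 4·t + 4, nous substituons t = 2 pour obtenir v = -88.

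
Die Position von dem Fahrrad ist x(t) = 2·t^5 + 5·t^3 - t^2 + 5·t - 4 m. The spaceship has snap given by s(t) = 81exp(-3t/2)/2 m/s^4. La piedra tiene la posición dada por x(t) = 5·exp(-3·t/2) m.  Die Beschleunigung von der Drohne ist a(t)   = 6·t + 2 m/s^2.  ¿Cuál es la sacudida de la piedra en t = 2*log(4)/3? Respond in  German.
Wir müssen unsere Gleichung für die Position x(t) = 5·exp(-3·t/2) 3-mal ableiten. Mit d/dt von x(t) finden wir v(t) = -15·exp(-3·t/2)/2. Mit d/dt von v(t) finden wir a(t) = 45·exp(-3·t/2)/4. Mit d/dt von a(t) finden wir j(t) = -135·exp(-3·t/2)/8. Wir haben den Ruck j(t) = -135·exp(-3·t/2)/8. Durch Einsetzen von t = 2*log(4)/3: j(2*log(4)/3) = -135/32.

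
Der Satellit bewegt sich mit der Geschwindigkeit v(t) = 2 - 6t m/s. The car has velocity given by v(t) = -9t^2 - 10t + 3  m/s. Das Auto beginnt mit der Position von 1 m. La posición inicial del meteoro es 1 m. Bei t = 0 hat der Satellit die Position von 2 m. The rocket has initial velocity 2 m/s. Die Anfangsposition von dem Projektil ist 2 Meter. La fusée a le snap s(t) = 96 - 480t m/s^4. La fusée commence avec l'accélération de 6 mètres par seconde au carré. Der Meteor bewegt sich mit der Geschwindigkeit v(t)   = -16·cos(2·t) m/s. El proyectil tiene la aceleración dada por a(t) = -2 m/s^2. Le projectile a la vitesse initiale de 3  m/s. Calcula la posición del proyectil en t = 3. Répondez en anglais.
To find the answer, we compute 2 integrals of a(t) = -2. The antiderivative of acceleration is velocity. Using v(0) = 3, we get v(t) = 3 - 2·t. The antiderivative of velocity, with x(0) = 2, gives position: x(t) = -t^2 + 3·t + 2. We have position x(t) = -t^2 + 3·t + 2. Substituting t = 3: x(3) = 2.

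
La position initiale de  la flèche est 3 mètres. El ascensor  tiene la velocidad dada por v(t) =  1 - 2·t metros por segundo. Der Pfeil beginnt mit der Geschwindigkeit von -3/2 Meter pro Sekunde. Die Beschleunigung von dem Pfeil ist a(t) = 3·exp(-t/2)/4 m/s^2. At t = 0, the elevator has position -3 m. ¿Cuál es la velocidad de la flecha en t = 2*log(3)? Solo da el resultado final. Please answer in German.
v(2*log(3)) = -1/2.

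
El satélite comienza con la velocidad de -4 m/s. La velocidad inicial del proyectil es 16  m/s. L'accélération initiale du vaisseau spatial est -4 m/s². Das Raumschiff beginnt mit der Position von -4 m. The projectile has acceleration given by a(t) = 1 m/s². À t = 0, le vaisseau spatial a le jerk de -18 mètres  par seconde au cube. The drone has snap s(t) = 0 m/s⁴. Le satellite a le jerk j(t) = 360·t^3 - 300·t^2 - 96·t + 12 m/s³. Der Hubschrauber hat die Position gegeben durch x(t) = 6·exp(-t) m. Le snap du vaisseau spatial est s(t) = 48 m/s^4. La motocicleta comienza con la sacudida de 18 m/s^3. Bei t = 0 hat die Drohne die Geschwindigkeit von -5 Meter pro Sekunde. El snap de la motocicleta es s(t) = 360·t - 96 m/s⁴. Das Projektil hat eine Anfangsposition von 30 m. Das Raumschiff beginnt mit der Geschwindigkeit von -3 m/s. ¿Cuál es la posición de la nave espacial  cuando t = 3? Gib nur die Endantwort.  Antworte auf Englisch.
The position at t = 3 is x = 50.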